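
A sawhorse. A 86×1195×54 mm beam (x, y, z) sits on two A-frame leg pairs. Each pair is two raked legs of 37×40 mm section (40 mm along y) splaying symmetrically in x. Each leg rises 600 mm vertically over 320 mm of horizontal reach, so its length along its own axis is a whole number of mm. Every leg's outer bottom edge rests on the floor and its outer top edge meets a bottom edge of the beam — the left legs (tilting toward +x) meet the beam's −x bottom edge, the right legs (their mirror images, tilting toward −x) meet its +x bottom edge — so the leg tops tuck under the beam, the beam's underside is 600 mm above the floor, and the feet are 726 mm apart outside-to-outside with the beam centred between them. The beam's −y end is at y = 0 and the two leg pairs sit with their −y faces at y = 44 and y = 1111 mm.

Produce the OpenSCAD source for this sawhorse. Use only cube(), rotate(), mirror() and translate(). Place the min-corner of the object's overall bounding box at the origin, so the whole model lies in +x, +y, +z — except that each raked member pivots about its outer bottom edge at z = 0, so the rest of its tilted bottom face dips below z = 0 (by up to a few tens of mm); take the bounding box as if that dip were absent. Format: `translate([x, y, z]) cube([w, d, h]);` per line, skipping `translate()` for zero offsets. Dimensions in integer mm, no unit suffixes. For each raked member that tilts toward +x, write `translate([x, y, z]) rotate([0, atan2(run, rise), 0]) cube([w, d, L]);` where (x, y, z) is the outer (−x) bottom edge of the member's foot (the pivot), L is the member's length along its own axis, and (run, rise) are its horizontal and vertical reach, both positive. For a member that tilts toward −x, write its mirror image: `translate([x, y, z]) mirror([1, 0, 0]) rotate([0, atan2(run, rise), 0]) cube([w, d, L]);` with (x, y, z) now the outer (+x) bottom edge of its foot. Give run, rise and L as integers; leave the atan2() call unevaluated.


translate([320, 0, 600]) cube([86, 1195, 54]);
translate([0, 44, 0]) rotate([0, atan2(320, 600), 0]) cube([37, 40, 680]);
translate([726, 44, 0]) mirror([1, 0, 0]) rotate([0, atan2(320, 600), 0]) cube([37, 40, 680]);
translate([0, 1111, 0]) rotate([0, atan2(320, 600), 0]) cube([37, 40, 680]);
translate([726, 1111, 0]) mirror([1, 0, 0]) rotate([0, atan2(320, 600), 0]) cube([37, 40, 680]);


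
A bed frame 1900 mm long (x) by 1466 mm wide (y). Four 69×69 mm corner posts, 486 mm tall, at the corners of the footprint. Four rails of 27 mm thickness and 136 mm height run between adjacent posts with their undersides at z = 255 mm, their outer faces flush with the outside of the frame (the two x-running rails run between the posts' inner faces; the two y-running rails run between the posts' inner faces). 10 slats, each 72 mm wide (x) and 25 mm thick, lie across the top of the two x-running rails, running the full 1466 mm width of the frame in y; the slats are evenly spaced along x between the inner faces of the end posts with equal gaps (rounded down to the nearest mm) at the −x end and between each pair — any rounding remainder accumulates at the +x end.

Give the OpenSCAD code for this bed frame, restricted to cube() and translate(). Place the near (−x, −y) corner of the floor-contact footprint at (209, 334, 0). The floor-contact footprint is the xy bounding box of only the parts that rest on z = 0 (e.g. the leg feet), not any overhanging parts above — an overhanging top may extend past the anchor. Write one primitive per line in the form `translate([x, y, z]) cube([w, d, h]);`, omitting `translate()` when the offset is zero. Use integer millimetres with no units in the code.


translate([209, 334, 0]) cube([69, 69, 486]);
translate([209, 1731, 0]) cube([69, 69, 486]);
translate([2040, 334, 0]) cube([69, 69, 486]);
translate([2040, 1731, 0]) cube([69, 69, 486]);
translate([278, 334, 255]) cube([1762, 27, 136]);
translate([278, 1773, 255]) cube([1762, 27, 136]);
translate([209, 403, 255]) cube([27, 1328, 136]);
translate([2082, 403, 255]) cube([27, 1328, 136]);
translate([372, 334, 391]) cube([72, 1466, 25]);
translate([538, 334, 391]) cube([72, 1466, 25]);
translate([704, 334, 391]) cube([72, 1466, 25]);
translate([870, 334, 391]) cube([72, 1466, 25]);
translate([1036, 334, 391]) cube([72, 1466, 25]);
translate([1202, 334, 391]) cube([72, 1466, 25]);
translate([1368, 334, 391]) cube([72, 1466, 25]);
translate([1534, 334, 391]) cube([72, 1466, 25]);
translate([1700, 334, 391]) cube([72, 1466, 25]);
translate([1866, 334, 391]) cube([72, 1466, 25]);


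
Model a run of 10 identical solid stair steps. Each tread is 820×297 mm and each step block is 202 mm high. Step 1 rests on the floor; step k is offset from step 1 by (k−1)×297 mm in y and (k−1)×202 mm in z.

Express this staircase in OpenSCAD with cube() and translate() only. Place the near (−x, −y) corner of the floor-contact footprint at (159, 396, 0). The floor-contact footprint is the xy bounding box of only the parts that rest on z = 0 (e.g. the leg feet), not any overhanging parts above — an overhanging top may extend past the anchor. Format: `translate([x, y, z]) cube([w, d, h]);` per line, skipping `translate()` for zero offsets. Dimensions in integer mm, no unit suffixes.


translate([159, 396, 0]) cube([820, 297, 202]);
translate([159, 693, 202]) cube([820, 297, 202]);
translate([159, 990, 404]) cube([820, 297, 202]);
translate([159, 1287, 606]) cube([820, 297, 202]);
translate([159, 1584, 808]) cube([820, 297, 202]);
translate([159, 1881, 1010]) cube([820, 297, 202]);
translate([159, 2178, 1212]) cube([820, 297, 202]);
translate([159, 2475, 1414]) cube([820, 297, 202]);
translate([159, 2772, 1616]) cube([820, 297, 202]);
translate([159, 3069, 1818]) cube([820, 297, 202]);


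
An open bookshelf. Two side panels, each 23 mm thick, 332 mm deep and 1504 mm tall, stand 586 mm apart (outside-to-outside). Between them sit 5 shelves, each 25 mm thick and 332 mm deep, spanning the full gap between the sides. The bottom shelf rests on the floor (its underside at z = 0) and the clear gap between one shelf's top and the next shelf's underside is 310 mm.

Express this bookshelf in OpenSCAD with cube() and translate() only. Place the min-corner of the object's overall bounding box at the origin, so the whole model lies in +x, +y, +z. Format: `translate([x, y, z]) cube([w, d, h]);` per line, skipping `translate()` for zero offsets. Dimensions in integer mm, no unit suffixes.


cube([23, 332, 1504]);
translate([563, 0, 0]) cube([23, 332, 1504]);
translate([23, 0, 0]) cube([540, 332, 25]);
translate([23, 0, 335]) cube([540, 332, 25]);
translate([23, 0, 670]) cube([540, 332, 25]);
translate([23, 0, 1005]) cube([540, 332, 25]);
translate([23, 0, 1340]) cube([540, 332, 25]);


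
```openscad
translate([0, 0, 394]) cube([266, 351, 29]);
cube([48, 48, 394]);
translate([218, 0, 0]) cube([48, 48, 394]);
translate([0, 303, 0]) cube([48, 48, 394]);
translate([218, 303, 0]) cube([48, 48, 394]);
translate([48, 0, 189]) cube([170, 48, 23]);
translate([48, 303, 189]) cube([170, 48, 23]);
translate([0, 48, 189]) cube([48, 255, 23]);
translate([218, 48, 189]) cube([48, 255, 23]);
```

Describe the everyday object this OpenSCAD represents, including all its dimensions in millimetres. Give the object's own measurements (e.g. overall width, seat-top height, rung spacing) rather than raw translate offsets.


A four-legged stool. The seat is a 266×351×29 mm slab whose top surface is at z = 423 mm; four square legs, each 48×48 mm in cross-section, run from the floor (z = 0) to the underside of the seat, each flush with a corner of the seat. Four stretchers, 48 mm wide and 23 mm tall, connect adjacent legs with their undersides at z = 189 mm, each running between the inner faces of the legs it joins and aligned with the legs' outer faces on the other axis.


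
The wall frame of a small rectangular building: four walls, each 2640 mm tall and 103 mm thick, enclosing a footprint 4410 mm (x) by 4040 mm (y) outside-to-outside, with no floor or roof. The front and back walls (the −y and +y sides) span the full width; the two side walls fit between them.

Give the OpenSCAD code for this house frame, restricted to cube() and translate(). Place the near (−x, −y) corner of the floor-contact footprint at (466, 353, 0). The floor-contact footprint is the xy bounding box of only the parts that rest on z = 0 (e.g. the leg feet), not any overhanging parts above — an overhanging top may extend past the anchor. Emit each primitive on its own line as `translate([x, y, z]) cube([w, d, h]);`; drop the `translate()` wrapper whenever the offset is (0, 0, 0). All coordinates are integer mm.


translate([466, 353, 0]) cube([4410, 103, 2640]);
translate([466, 4290, 0]) cube([4410, 103, 2640]);
translate([466, 456, 0]) cube([103, 3834, 2640]);
translate([4773, 456, 0]) cube([103, 3834, 2640]);


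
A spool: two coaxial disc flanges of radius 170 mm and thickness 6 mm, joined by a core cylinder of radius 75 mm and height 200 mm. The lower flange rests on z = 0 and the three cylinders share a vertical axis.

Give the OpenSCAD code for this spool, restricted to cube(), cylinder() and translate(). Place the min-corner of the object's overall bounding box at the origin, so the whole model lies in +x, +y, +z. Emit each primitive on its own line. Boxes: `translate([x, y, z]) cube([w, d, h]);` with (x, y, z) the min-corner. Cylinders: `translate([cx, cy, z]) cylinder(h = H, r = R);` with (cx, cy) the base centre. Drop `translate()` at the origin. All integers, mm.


translate([170, 170, 0]) cylinder(h = 6, r = 170);
translate([170, 170, 6]) cylinder(h = 200, r = 75);
translate([170, 170, 206]) cylinder(h = 6, r = 170);


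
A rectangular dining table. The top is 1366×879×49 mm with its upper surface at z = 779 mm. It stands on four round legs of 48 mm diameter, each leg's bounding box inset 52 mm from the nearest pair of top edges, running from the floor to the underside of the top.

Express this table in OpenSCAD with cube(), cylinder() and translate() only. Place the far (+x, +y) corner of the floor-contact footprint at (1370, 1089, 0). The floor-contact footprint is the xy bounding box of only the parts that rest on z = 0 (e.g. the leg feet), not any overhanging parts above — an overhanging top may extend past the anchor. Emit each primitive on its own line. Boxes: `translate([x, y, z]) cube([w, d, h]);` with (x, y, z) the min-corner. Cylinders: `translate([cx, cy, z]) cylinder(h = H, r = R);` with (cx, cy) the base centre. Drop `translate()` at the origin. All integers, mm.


translate([56, 262, 730]) cube([1366, 879, 49]);
translate([132, 338, 0]) cylinder(h = 730, r = 24);
translate([1346, 338, 0]) cylinder(h = 730, r = 24);
translate([132, 1065, 0]) cylinder(h = 730, r = 24);
translate([1346, 1065, 0]) cylinder(h = 730, r = 24);


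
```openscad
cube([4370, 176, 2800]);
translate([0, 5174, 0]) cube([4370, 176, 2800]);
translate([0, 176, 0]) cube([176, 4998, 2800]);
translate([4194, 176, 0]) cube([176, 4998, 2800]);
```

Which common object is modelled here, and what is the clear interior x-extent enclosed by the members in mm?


A house (or room) frame. The interior width is 4018 mm.

Four 2800 mm walls enclosing a rectangle with no floor or roof — a room or house frame. Outside width is 4370 mm and wall thickness is 176 mm, so the interior width is 4370 − 2 × 176 = 4018 mm.


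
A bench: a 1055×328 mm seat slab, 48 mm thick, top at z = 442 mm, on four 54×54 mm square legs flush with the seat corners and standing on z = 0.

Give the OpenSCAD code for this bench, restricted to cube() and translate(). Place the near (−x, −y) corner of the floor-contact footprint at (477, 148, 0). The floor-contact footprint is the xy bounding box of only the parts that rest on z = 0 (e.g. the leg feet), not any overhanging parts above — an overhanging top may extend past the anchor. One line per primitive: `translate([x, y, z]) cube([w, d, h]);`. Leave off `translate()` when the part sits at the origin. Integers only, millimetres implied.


translate([477, 148, 394]) cube([1055, 328, 48]);
translate([477, 148, 0]) cube([54, 54, 394]);
translate([477, 422, 0]) cube([54, 54, 394]);
translate([1478, 148, 0]) cube([54, 54, 394]);
translate([1478, 422, 0]) cube([54, 54, 394]);


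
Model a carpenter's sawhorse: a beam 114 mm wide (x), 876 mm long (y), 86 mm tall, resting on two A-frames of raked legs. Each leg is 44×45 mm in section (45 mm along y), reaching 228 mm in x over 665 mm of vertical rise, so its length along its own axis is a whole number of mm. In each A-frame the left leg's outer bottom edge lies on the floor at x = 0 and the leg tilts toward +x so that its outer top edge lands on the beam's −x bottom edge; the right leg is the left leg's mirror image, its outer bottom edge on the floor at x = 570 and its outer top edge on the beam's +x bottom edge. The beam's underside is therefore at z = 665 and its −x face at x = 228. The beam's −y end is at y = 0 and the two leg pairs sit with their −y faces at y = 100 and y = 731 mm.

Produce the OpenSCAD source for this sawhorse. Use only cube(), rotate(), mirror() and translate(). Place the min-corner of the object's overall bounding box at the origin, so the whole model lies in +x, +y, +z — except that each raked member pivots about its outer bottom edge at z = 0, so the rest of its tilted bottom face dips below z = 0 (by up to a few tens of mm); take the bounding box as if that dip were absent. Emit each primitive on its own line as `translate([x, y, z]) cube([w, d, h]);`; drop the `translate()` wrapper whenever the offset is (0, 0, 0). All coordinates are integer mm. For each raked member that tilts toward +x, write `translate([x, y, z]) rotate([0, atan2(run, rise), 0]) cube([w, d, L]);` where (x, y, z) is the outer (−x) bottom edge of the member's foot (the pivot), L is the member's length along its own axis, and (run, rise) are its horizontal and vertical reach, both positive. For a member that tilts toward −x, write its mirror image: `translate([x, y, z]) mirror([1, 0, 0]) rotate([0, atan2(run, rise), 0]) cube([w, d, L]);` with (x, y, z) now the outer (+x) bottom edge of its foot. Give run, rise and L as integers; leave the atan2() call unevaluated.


translate([228, 0, 665]) cube([114, 876, 86]);
translate([0, 100, 0]) rotate([0, atan2(228, 665), 0]) cube([44, 45, 703]);
translate([570, 100, 0]) mirror([1, 0, 0]) rotate([0, atan2(228, 665), 0]) cube([44, 45, 703]);
translate([0, 731, 0]) rotate([0, atan2(228, 665), 0]) cube([44, 45, 703]);
translate([570, 731, 0]) mirror([1, 0, 0]) rotate([0, atan2(228, 665), 0]) cube([44, 45, 703]);


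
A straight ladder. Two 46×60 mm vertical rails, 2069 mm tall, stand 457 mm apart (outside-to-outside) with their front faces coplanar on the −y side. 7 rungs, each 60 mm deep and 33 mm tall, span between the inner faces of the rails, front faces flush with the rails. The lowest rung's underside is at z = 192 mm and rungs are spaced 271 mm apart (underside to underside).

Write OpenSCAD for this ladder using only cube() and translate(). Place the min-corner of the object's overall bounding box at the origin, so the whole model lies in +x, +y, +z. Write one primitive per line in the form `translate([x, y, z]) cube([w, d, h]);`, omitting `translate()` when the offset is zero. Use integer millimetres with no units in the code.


cube([46, 60, 2069]);
translate([411, 0, 0]) cube([46, 60, 2069]);
translate([46, 0, 192]) cube([365, 60, 33]);
translate([46, 0, 463]) cube([365, 60, 33]);
translate([46, 0, 734]) cube([365, 60, 33]);
translate([46, 0, 1005]) cube([365, 60, 33]);
translate([46, 0, 1276]) cube([365, 60, 33]);
translate([46, 0, 1547]) cube([365, 60, 33]);
translate([46, 0, 1818]) cube([365, 60, 33]);


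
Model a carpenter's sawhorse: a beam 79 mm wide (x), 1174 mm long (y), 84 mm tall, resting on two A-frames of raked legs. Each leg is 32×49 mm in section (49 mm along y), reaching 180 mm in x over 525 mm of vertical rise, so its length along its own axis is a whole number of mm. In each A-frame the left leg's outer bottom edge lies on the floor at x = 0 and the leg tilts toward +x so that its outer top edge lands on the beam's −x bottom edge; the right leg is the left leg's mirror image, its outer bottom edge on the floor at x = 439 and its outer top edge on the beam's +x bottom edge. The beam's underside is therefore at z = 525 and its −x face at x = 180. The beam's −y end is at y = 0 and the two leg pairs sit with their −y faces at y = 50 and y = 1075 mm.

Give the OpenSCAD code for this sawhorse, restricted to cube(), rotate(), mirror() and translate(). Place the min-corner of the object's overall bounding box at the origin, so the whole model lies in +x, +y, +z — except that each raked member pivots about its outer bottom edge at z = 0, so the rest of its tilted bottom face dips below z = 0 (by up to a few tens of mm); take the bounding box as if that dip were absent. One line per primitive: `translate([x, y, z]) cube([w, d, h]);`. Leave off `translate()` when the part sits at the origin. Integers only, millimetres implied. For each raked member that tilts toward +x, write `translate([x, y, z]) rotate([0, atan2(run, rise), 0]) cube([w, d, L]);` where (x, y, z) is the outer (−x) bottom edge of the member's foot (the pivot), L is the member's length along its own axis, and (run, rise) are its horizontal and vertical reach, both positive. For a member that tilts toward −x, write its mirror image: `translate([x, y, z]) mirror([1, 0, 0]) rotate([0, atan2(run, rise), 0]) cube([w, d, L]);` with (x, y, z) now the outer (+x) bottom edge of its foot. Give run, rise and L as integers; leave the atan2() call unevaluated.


translate([180, 0, 525]) cube([79, 1174, 84]);
translate([0, 50, 0]) rotate([0, atan2(180, 525), 0]) cube([32, 49, 555]);
translate([439, 50, 0]) mirror([1, 0, 0]) rotate([0, atan2(180, 525), 0]) cube([32, 49, 555]);
translate([0, 1075, 0]) rotate([0, atan2(180, 525), 0]) cube([32, 49, 555]);
translate([439, 1075, 0]) mirror([1, 0, 0]) rotate([0, atan2(180, 525), 0]) cube([32, 49, 555]);


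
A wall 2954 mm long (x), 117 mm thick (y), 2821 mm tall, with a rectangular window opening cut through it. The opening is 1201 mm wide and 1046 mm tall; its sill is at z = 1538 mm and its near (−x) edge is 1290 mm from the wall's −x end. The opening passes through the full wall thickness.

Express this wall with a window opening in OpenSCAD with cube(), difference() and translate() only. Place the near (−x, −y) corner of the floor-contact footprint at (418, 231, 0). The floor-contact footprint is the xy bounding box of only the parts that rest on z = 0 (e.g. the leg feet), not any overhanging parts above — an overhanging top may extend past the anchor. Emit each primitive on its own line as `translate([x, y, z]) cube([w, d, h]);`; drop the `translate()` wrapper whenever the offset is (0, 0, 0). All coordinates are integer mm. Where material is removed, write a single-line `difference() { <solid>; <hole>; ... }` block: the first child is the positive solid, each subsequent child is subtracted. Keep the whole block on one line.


difference() { translate([418, 231, 0]) cube([2954, 117, 2821]); translate([1708, 231, 1538]) cube([1201, 117, 1046]); }


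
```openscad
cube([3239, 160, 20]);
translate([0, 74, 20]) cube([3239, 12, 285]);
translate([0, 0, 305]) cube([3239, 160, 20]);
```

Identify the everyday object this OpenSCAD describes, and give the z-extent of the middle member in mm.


An I-beam. The web height is 285 mm.

Two wide flanges with a thin centred web — an I-beam. Overall 325 mm minus two 20 mm flanges gives a web of 325 − 2·20 = 285 mm.


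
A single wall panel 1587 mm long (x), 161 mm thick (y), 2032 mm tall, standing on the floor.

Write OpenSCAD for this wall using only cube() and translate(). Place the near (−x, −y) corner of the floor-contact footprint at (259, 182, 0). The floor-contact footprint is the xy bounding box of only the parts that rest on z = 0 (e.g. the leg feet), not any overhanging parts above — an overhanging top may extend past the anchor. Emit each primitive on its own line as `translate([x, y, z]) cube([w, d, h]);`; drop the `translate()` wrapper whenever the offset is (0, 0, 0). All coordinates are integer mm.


translate([259, 182, 0]) cube([1587, 161, 2032]);


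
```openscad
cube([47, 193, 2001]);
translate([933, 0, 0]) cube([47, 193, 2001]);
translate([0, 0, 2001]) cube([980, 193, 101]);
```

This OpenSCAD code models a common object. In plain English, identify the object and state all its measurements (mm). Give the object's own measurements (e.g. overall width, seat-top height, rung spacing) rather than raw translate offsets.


A door frame. The clear opening is 886 mm wide and 2001 mm high. Two 47 mm wide jambs, 193 mm deep, stand either side of the opening from the floor to the top of the opening. A 101 mm thick head sits across the top of both jambs, spanning the full outside width of the frame.


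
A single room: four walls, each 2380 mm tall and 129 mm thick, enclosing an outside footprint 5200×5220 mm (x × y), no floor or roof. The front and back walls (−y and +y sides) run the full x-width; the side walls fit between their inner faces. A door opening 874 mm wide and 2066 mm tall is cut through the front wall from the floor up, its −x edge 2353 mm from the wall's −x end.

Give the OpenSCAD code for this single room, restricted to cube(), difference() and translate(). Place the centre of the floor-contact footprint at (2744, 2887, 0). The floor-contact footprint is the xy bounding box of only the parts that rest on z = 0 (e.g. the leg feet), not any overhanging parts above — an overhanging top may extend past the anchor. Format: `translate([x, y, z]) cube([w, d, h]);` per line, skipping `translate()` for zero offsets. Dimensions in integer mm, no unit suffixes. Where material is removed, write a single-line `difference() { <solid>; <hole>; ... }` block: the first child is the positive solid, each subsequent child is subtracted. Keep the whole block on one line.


difference() { translate([144, 277, 0]) cube([5200, 129, 2380]); translate([2497, 277, 0]) cube([874, 129, 2066]); }
translate([144, 5368, 0]) cube([5200, 129, 2380]);
translate([144, 406, 0]) cube([129, 4962, 2380]);
translate([5215, 406, 0]) cube([129, 4962, 2380]);


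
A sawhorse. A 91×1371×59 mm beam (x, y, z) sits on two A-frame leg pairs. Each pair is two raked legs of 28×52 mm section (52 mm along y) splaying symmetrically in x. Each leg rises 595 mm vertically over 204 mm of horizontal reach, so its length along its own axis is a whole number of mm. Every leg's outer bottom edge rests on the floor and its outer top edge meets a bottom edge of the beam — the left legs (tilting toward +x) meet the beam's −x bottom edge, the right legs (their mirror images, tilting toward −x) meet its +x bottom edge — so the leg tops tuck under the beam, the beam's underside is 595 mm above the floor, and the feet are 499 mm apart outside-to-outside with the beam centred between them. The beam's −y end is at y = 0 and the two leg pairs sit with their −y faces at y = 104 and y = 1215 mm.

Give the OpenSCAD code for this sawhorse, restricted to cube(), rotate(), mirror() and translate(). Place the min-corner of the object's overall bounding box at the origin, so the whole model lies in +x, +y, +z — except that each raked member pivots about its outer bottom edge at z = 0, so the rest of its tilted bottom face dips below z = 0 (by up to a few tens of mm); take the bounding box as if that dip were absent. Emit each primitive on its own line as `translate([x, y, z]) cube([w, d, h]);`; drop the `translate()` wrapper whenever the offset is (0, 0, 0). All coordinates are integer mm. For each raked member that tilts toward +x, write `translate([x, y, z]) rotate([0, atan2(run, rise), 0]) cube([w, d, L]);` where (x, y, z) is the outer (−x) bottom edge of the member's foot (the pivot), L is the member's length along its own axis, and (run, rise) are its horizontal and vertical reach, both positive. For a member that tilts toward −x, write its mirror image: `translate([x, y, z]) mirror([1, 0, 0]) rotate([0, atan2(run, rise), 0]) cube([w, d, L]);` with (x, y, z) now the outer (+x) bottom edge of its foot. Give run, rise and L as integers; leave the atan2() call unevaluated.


translate([204, 0, 595]) cube([91, 1371, 59]);
translate([0, 104, 0]) rotate([0, atan2(204, 595), 0]) cube([28, 52, 629]);
translate([499, 104, 0]) mirror([1, 0, 0]) rotate([0, atan2(204, 595), 0]) cube([28, 52, 629]);
translate([0, 1215, 0]) rotate([0, atan2(204, 595), 0]) cube([28, 52, 629]);
translate([499, 1215, 0]) mirror([1, 0, 0]) rotate([0, atan2(204, 595), 0]) cube([28, 52, 629]);


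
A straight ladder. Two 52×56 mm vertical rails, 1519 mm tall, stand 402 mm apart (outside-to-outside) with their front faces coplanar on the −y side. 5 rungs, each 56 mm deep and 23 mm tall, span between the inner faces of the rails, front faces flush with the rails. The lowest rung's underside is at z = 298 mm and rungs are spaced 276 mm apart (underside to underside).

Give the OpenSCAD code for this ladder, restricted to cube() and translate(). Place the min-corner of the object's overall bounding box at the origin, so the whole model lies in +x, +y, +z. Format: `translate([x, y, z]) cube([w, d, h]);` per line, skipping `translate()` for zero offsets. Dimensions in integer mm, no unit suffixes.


cube([52, 56, 1519]);
translate([350, 0, 0]) cube([52, 56, 1519]);
translate([52, 0, 298]) cube([298, 56, 23]);
translate([52, 0, 574]) cube([298, 56, 23]);
translate([52, 0, 850]) cube([298, 56, 23]);
translate([52, 0, 1126]) cube([298, 56, 23]);
translate([52, 0, 1402]) cube([298, 56, 23]);


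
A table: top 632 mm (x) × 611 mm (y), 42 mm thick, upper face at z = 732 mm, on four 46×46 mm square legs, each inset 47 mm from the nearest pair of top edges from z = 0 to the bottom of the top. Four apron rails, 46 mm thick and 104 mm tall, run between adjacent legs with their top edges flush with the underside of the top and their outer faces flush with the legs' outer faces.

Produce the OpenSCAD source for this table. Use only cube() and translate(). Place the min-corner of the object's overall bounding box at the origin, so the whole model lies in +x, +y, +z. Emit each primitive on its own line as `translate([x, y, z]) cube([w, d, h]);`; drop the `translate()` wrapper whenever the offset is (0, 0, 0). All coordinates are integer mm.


translate([0, 0, 690]) cube([632, 611, 42]);
translate([47, 47, 0]) cube([46, 46, 690]);
translate([539, 47, 0]) cube([46, 46, 690]);
translate([47, 518, 0]) cube([46, 46, 690]);
translate([539, 518, 0]) cube([46, 46, 690]);
translate([93, 47, 586]) cube([446, 46, 104]);
translate([93, 518, 586]) cube([446, 46, 104]);
translate([47, 93, 586]) cube([46, 425, 104]);
translate([539, 93, 586]) cube([46, 425, 104]);


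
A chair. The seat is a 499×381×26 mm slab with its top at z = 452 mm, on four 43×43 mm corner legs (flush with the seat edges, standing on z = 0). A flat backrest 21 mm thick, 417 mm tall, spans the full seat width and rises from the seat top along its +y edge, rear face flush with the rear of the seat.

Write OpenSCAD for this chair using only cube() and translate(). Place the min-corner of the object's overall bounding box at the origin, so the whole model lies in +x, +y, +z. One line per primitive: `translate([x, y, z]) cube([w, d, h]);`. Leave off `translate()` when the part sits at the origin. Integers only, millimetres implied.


// leg_h = 452 - 26 = 426
translate([0, 0, 426]) cube([499, 381, 26]);
cube([43, 43, 426]);
translate([456, 0, 0]) cube([43, 43, 426]);
translate([0, 338, 0]) cube([43, 43, 426]);
translate([456, 338, 0]) cube([43, 43, 426]);
translate([0, 360, 452]) cube([499, 21, 417]);


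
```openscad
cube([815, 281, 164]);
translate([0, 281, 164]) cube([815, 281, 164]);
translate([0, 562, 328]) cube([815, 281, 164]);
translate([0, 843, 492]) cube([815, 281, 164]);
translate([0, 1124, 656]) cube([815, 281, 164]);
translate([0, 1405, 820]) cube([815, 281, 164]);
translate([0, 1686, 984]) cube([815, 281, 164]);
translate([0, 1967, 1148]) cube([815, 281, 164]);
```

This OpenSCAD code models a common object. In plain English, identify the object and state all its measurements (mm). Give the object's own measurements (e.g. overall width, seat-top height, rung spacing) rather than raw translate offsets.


A straight staircase of 8 solid steps. Each step is 815 mm wide (x), 281 mm deep (y, the going) and 164 mm tall (the rise). The first step rests on the floor; each subsequent step sits one going further in +y and one rise higher in +z, directly behind and above the previous step with no overlap.


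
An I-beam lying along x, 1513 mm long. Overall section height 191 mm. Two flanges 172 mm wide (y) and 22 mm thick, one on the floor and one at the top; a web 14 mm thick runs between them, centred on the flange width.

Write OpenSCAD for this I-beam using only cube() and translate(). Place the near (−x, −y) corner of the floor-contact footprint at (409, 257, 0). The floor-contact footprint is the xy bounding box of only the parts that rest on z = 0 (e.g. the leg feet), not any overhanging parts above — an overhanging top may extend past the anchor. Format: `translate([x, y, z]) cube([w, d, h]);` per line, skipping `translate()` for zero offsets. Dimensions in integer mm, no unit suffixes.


translate([409, 257, 0]) cube([1513, 172, 22]);
translate([409, 336, 22]) cube([1513, 14, 147]);
translate([409, 257, 169]) cube([1513, 172, 22]);


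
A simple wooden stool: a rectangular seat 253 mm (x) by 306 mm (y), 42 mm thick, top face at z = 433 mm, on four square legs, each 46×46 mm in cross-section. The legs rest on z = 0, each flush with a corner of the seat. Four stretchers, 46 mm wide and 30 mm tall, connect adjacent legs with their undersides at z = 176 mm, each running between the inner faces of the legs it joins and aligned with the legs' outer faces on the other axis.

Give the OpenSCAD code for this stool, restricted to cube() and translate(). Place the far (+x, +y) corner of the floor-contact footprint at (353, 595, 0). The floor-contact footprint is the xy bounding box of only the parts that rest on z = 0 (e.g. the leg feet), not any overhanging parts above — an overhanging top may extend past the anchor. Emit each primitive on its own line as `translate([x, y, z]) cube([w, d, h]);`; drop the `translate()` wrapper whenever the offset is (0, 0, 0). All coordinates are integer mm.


translate([100, 289, 391]) cube([253, 306, 42]);
translate([100, 289, 0]) cube([46, 46, 391]);
translate([307, 289, 0]) cube([46, 46, 391]);
translate([100, 549, 0]) cube([46, 46, 391]);
translate([307, 549, 0]) cube([46, 46, 391]);
translate([146, 289, 176]) cube([161, 46, 30]);
translate([146, 549, 176]) cube([161, 46, 30]);
translate([100, 335, 176]) cube([46, 214, 30]);
translate([307, 335, 176]) cube([46, 214, 30]);


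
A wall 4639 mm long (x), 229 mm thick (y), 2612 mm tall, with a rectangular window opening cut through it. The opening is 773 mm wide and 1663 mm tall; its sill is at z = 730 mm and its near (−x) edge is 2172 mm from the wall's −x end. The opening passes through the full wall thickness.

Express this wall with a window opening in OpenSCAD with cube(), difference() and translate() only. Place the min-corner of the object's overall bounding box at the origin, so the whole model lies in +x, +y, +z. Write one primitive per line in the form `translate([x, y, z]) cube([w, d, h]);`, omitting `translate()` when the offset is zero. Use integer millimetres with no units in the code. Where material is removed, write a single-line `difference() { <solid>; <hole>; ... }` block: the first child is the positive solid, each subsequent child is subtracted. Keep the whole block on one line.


difference() { cube([4639, 229, 2612]); translate([2172, 0, 730]) cube([773, 229, 1663]); }


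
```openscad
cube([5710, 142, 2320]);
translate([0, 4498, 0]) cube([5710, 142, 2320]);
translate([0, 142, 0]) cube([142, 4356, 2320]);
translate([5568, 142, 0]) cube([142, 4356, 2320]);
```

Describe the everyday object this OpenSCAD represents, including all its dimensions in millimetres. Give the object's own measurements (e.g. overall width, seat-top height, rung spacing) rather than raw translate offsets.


The wall frame of a small rectangular building: four walls, each 2320 mm tall and 142 mm thick, enclosing a footprint 5710 mm (x) by 4640 mm (y) outside-to-outside, with no floor or roof. The front and back walls (the −y and +y sides) span the full width; the two side walls fit between them.


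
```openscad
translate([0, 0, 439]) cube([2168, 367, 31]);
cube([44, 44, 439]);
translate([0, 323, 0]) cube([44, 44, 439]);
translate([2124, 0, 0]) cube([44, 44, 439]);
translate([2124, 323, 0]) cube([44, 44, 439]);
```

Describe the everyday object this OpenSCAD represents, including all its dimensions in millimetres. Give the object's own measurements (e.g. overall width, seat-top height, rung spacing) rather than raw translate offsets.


A long wooden bench with a 2168 mm (x) × 367 mm (y) seat, 31 mm thick, its top surface 470 mm above the floor. Four 44 mm square legs at the seat corners, flush with the edges, run from z = 0 to the seat underside.


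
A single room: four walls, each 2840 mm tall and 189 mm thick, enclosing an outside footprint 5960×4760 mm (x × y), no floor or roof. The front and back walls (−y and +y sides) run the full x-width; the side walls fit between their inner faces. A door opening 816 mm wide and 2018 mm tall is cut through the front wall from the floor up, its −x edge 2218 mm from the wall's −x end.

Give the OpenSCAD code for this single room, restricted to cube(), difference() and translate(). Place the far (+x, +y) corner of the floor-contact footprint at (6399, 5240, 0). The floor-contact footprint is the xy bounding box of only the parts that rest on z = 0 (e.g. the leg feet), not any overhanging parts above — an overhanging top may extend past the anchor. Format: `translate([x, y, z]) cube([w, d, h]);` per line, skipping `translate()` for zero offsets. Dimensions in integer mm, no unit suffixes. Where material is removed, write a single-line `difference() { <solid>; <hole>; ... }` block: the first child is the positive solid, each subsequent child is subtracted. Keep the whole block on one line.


difference() { translate([439, 480, 0]) cube([5960, 189, 2840]); translate([2657, 480, 0]) cube([816, 189, 2018]); }
translate([439, 5051, 0]) cube([5960, 189, 2840]);
translate([439, 669, 0]) cube([189, 4382, 2840]);
translate([6210, 669, 0]) cube([189, 4382, 2840]);


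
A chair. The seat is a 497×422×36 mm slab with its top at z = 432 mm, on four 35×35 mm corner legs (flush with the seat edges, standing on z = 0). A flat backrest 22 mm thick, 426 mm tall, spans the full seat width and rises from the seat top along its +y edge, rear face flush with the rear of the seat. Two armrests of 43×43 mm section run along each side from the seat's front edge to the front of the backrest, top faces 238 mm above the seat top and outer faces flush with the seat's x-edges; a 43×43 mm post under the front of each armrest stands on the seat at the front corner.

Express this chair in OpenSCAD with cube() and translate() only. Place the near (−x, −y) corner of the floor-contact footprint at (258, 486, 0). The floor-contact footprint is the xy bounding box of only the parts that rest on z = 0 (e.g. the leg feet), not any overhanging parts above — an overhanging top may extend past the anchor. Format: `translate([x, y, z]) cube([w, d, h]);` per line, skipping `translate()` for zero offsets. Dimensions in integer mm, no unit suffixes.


translate([258, 486, 396]) cube([497, 422, 36]);
translate([258, 486, 0]) cube([35, 35, 396]);
translate([720, 486, 0]) cube([35, 35, 396]);
translate([258, 873, 0]) cube([35, 35, 396]);
translate([720, 873, 0]) cube([35, 35, 396]);
translate([258, 886, 432]) cube([497, 22, 426]);
translate([258, 486, 627]) cube([43, 400, 43]);
translate([712, 486, 627]) cube([43, 400, 43]);
translate([258, 486, 432]) cube([43, 43, 195]);
translate([712, 486, 432]) cube([43, 43, 195]);


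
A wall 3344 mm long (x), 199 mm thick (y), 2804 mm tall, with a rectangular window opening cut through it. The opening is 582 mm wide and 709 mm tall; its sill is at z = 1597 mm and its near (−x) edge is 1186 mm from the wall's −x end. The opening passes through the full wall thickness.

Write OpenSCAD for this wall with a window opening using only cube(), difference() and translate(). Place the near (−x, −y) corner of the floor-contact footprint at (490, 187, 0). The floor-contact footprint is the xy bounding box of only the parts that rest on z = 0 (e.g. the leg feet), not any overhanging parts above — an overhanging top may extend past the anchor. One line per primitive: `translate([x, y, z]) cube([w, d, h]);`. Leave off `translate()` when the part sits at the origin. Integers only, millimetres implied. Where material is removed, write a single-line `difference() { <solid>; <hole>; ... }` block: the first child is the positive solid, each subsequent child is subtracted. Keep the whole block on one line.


difference() { translate([490, 187, 0]) cube([3344, 199, 2804]); translate([1676, 187, 1597]) cube([582, 199, 709]); }


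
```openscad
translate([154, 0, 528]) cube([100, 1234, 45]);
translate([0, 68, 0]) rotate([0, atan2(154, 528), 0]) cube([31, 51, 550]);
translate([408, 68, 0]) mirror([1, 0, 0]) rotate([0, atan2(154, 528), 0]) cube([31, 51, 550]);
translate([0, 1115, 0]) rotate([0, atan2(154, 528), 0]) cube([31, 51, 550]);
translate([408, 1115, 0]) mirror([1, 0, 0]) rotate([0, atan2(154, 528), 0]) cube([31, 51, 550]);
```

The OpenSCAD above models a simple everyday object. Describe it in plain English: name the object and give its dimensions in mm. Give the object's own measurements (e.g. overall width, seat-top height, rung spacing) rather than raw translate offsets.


A sawhorse. A 100×1234×45 mm beam (x, y, z) sits on two A-frame leg pairs. Each pair is two raked legs of 31×51 mm section (51 mm along y) splaying symmetrically in x. Each leg rises 528 mm vertically over 154 mm of horizontal reach and is 550 mm long along its own axis. Every leg's outer bottom edge rests on the floor and its outer top edge meets a bottom edge of the beam — the left legs (tilting toward +x) meet the beam's −x bottom edge, the right legs (their mirror images, tilting toward −x) meet its +x bottom edge — so the leg tops tuck under the beam, the beam's underside is 528 mm above the floor, and the feet are 408 mm apart outside-to-outside with the beam centred between them. The two leg pairs are set in 68 mm from either end of the beam.


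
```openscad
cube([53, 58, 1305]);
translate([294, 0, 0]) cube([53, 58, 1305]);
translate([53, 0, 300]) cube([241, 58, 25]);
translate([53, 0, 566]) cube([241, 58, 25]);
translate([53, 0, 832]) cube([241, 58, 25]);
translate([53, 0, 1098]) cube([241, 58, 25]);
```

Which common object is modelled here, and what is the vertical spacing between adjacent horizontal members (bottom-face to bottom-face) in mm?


A ladder. The rung spacing is 266 mm.

Two tall 53×58 posts with 4 short bars between them — a ladder. Adjacent rungs sit at z = 300 and z = 566, so the spacing is 566 − 300 = 266 mm.


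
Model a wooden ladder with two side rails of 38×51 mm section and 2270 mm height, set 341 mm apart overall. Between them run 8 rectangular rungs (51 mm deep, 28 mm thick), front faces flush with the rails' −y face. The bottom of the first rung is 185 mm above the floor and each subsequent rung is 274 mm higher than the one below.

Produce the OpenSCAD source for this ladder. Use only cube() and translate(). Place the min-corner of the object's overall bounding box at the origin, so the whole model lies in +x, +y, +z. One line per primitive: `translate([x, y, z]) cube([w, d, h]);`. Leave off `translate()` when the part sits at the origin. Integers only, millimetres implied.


cube([38, 51, 2270]);
translate([303, 0, 0]) cube([38, 51, 2270]);
translate([38, 0, 185]) cube([265, 51, 28]);
translate([38, 0, 459]) cube([265, 51, 28]);
translate([38, 0, 733]) cube([265, 51, 28]);
translate([38, 0, 1007]) cube([265, 51, 28]);
translate([38, 0, 1281]) cube([265, 51, 28]);
translate([38, 0, 1555]) cube([265, 51, 28]);
translate([38, 0, 1829]) cube([265, 51, 28]);
translate([38, 0, 2103]) cube([265, 51, 28]);
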